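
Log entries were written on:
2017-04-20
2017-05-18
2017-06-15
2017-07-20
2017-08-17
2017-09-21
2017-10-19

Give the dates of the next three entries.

These are Thursdays at 28- or 35-day spacing (28, 28, 35, 28, 35, 28).
The pattern: 3rd Thursday of the month.
November 2017 — 3rd Thursday is 2017-11-16.
December 2017 — 3rd Thursday is 2017-12-21.
January 2018 — 3rd Thursday is 2018-01-18.

2017-11-16, 2017-12-21, 2018-01-18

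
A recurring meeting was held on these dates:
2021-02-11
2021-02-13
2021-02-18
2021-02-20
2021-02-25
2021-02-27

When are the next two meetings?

The gap pattern 2, 5, 2, 5, 2 repeats every 2 events.
These are the Thursdays and Saturdays of each week.
The following Thursday is 2021-03-04.
Next Saturday: 2021-03-06.

2021-03-04, 2021-03-06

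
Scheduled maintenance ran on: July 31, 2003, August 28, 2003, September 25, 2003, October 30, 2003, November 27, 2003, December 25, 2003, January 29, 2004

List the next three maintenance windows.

February 26, 2004; March 25, 2004; April 29, 2004

All Thursdays; the gaps (28, 28, 35, 28, 28, 35) vary with month length.
This is the last Thursday of each month.
February 2004 ends with Thursday February 26, 2004.
Last Thursday of March 2004: March 25, 2004.
Last Thursday of April 2004: April 29, 2004.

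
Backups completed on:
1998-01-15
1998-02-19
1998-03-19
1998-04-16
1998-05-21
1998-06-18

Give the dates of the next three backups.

1998-07-16, 1998-08-20, 1998-09-17

These are Thursdays at 28- or 35-day spacing (35, 28, 28, 35, 28).
The pattern: 3rd Thursday of the month.
July 1998 — 3rd Thursday is 1998-07-16.
August 1998 — 3rd Thursday is 1998-08-20.
September 1998 — 3rd Thursday is 1998-09-17.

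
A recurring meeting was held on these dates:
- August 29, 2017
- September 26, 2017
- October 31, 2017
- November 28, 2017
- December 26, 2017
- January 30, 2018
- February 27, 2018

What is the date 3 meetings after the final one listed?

These are Tuesdays with 28, 35, 28, 28, 35, 28-day gaps.
Each is the final Tuesday of its month — August 29, 2017 is past the 28th, so '4th Tuesday' doesn't fit.
March 2018 ends with Tuesday March 27, 2018.
April 2018 ends with Tuesday April 24, 2018.
May 2018 ends with Tuesday May 29, 2018.

May 29, 2018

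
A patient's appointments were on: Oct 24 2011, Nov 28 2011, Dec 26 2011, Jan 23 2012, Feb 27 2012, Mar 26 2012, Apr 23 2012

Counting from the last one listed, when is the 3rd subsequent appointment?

Jul 23 2012

All dates are Mondays, 35, 28, 28, 35, 28, 28 days apart.
Specifically, the 4th Monday of each month.
May 2012 — 4th Monday is May 28 2012.
June 2012 — 4th Monday is Jun 25 2012.
July 2012 — 4th Monday is Jul 23 2012.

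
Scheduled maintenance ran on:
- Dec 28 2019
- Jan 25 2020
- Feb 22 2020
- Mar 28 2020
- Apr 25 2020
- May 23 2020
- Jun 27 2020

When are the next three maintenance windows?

Jul 25 2020, Aug 22 2020, Sep 26 2020

These are Saturdays at 28- or 35-day spacing (28, 28, 35, 28, 28, 35).
The pattern: 4th Saturday of the month.
July 2020 — 4th Saturday is Jul 25 2020.
4th Saturday of August 2020: Aug 22 2020.
September 2020 — 4th Saturday is Sep 26 2020.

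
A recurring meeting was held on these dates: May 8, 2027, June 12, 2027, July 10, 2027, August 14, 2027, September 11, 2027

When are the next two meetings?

Gaps: 35, 28, 35, 28 days — a mix of 28 and 35. Every date is a Saturday.
Each is the 2nd Saturday of its month.
October 2027 — 2nd Saturday is October 9, 2027.
2nd Saturday of November 2027: November 13, 2027.

October 9, 2027; November 13, 2027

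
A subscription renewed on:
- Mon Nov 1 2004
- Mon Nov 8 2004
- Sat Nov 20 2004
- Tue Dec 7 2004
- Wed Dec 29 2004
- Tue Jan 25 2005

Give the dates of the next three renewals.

Intervals are 7, 12, 17, 22, 27 days — an arithmetic progression with common difference 5.
Next gap: 32 days. Tue Jan 25 2005 + 32 days = Sat Feb 26 2005.
Next gap: 37 days. Sat Feb 26 2005 + 37 days = Mon Apr 4 2005.
Next gap: 42 days. Mon Apr 4 2005 + 42 days = Mon May 16 2005.

Sat Feb 26 2005, Mon Apr 4 2005, Mon May 16 2005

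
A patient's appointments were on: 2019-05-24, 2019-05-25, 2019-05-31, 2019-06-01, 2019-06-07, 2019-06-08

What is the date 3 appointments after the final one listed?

2019-06-21

Every event lands on a Friday or Saturday (gaps cycle 1, 6, 1, 6, 1).
So the schedule is: every Friday and Saturday.
Next Friday: 2019-06-14.
The following Saturday is 2019-06-15.
The following Friday is 2019-06-21.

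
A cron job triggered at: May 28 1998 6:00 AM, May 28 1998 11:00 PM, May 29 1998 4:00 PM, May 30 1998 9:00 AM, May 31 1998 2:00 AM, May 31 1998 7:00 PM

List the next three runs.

Gaps: 17, 17, 17, 17, 17 hours — each event is 17 hours after the previous one.
May 31 1998 7:00 PM + 17 h = Jun 1 1998 12:00 PM.
Jun 1 1998 12:00 PM + 17 h = Jun 2 1998 5:00 AM.
Jun 2 1998 5:00 AM + 17 h = Jun 2 1998 10:00 PM.

Jun 1 1998 12:00 PM, Jun 2 1998 5:00 AM, Jun 2 1998 10:00 PM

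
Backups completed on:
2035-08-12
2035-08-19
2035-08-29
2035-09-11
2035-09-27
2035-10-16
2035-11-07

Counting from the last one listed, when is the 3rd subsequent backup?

Intervals are 7, 10, 13, 16, 19, 22 days — an arithmetic progression with common difference 3.
Next gap: 25 days. 2035-11-07 + 25 days = 2035-12-02.
Next gap: 28 days. 2035-12-02 + 28 days = 2035-12-30.
Next gap: 31 days. 2035-12-30 + 31 days = 2036-01-30.

2036-01-30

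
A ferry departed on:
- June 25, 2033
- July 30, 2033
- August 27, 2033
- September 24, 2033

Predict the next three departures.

These are Saturdays with 35, 28, 28-day gaps.
Each is the final Saturday of its month — July 30, 2033 is past the 28th, so '4th Saturday' doesn't fit.
October 2033 ends with Saturday October 29, 2033.
Last Saturday of November 2033: November 26, 2033.
Last Saturday of December 2033: December 31, 2033.

October 29, 2033; November 26, 2033; December 31, 2033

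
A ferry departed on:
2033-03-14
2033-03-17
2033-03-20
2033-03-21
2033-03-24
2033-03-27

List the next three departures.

The gap pattern 3, 3, 1, 3, 3 repeats every 3 events.
These are the Mondays, Thursdays and Sundays of each week.
The following Monday is 2033-03-28.
The following Thursday is 2033-03-31.
Next Sunday: 2033-04-03.

2033-03-28, 2033-03-31, 2033-04-03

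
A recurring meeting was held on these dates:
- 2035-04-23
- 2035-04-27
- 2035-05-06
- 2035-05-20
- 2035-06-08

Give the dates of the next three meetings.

The spacing grows by 5 each time: 4, 9, 14, 19 days.
Next gap: 24 days. 2035-06-08 + 24 days = 2035-07-02.
Next gap: 29 days. 2035-07-02 + 29 days = 2035-07-31.
Next gap: 34 days. 2035-07-31 + 34 days = 2035-09-03.

2035-07-02, 2035-07-31, 2035-09-03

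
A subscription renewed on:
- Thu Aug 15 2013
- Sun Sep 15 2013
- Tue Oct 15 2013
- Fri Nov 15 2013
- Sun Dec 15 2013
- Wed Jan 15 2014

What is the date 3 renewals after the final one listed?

Each date is the 15th; the gaps (31, 30, 31, 30, 31) track the month lengths.
The rule is the 15th of each month.
Next: February 2014 → Sat Feb 15 2014.
Next: March 2014 → Sat Mar 15 2014.
Next: April 2014 → Tue Apr 15 2014.

Tue Apr 15 2014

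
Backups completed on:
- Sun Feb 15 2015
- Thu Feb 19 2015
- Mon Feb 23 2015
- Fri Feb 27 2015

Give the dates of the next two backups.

Tue Mar 3 2015, Sat Mar 7 2015

The spacing is 4, 4, 4 days — always 4 days.
Fri Feb 27 2015 + 4 days = Tue Mar 3 2015.
Tue Mar 3 2015 + 4 days = Sat Mar 7 2015.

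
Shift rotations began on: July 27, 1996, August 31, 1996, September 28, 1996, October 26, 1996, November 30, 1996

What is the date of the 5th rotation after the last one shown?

April 26, 1997

All Saturdays; the gaps (35, 28, 28, 35) vary with month length.
This is the last Saturday of each month.
December 1996 ends with Saturday December 28, 1996.
January 1997 ends with Saturday January 25, 1997.
February 1997 ends with Saturday February 22, 1997.
Last Saturday of March 1997: March 29, 1997.
April 1997 ends with Saturday April 26, 1997.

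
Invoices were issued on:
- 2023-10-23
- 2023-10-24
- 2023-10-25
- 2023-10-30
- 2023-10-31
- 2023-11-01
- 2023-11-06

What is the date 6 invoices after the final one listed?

The gap pattern 1, 1, 5, 1, 1, 5 repeats every 3 events.
These are the Mondays, Tuesdays and Wednesdays of each week.
The following Tuesday is 2023-11-07.
Next Wednesday: 2023-11-08.
Next Monday: 2023-11-13.
The following Tuesday is 2023-11-14.
Next Wednesday: 2023-11-15.
Next Monday: 2023-11-20.

2023-11-20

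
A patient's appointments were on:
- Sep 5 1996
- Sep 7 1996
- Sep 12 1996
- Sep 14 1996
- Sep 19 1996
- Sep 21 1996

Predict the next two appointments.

Sep 26 1996, Sep 28 1996

The gap pattern 2, 5, 2, 5, 2 repeats every 2 events.
These are the Thursdays and Saturdays of each week.
The following Thursday is Sep 26 1996.
Next Saturday: Sep 28 1996.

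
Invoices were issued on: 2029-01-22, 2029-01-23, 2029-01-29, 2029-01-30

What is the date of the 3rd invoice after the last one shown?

Every event lands on a Monday or Tuesday (gaps cycle 1, 6, 1).
So the schedule is: every Monday and Tuesday.
Next Monday: 2029-02-05.
The following Tuesday is 2029-02-06.
The following Monday is 2029-02-12.

2029-02-12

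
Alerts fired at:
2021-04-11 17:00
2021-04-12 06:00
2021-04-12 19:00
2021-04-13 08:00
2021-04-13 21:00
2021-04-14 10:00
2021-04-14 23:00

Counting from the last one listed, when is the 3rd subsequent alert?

The interval is a steady 13 hours (13, 13, 13, 13, 13, 13).
2021-04-14 23:00 + 13 h = 2021-04-15 12:00.
2021-04-15 12:00 + 13 h = 2021-04-16 01:00.
2021-04-16 01:00 + 13 h = 2021-04-16 14:00.

2021-04-16 14:00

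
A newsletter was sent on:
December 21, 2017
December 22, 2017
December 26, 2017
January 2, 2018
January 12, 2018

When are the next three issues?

January 25, 2018; February 10, 2018; March 1, 2018

The spacing grows by 3 each time: 1, 4, 7, 10 days.
Next gap: 13 days. January 12, 2018 + 13 days = January 25, 2018.
Next gap: 16 days. January 25, 2018 + 16 days = February 10, 2018.
Next gap: 19 days. February 10, 2018 + 19 days = March 1, 2018.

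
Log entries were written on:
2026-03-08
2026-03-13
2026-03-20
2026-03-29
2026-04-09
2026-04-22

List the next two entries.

Gaps: 5, 7, 9, 11, 13 days — each gap is 2 larger than the previous one.
Next gap: 15 days. 2026-04-22 + 15 days = 2026-05-07.
Next gap: 17 days. 2026-05-07 + 17 days = 2026-05-24.

2026-05-07, 2026-05-24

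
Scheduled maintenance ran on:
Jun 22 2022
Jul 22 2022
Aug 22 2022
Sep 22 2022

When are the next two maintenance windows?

Oct 22 2022, Nov 22 2022

The day-of-month is always 22 (30, 31, 31 days between events).
So this recurs on the 22nd of each month.
October 2022: Oct 22 2022.
Next: November 2022 → Nov 22 2022.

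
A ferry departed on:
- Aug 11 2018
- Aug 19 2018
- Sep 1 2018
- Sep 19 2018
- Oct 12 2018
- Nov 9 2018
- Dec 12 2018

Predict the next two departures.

Jan 19 2019, Mar 3 2019

Gaps: 8, 13, 18, 23, 28, 33 days — each gap is 5 larger than the previous one.
Next gap: 38 days. Dec 12 2018 + 38 days = Jan 19 2019.
Next gap: 43 days. Jan 19 2019 + 43 days = Mar 3 2019.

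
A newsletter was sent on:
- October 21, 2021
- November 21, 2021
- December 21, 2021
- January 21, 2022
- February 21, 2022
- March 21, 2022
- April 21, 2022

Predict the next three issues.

Gaps: 31, 30, 31, 31, 28, 31 days — not constant. Every event is on the 21st of the month.
Pattern: the 21st of each month.
Next: May 2022 → May 21, 2022.
Next: June 2022 → June 21, 2022.
July 2022: July 21, 2022.

May 21, 2022; June 21, 2022; July 21, 2022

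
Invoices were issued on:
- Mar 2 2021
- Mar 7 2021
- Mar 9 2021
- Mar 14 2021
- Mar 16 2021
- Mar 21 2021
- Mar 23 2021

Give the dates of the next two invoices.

Mar 28 2021, Mar 30 2021

Every event lands on a Tuesday or Sunday (gaps cycle 5, 2, 5, 2, 5, 2).
So the schedule is: every Tuesday and Sunday.
Next Sunday: Mar 28 2021.
Next Tuesday: Mar 30 2021.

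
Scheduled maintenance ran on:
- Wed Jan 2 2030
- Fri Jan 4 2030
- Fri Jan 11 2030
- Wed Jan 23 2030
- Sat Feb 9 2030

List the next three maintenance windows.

Sun Mar 3 2030, Sat Mar 30 2030, Wed May 1 2030

Gaps: 2, 7, 12, 17 days — each gap is 5 larger than the previous one.
Next gap: 22 days. Sat Feb 9 2030 + 22 days = Sun Mar 3 2030.
Next gap: 27 days. Sun Mar 3 2030 + 27 days = Sat Mar 30 2030.
Next gap: 32 days. Sat Mar 30 2030 + 32 days = Wed May 1 2030.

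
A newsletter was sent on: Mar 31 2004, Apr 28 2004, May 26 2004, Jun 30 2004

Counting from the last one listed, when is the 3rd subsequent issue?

Sep 29 2004

All Wednesdays; the gaps (28, 28, 35) vary with month length.
This is the last Wednesday of each month.
July 2004 ends with Wednesday Jul 28 2004.
August 2004 ends with Wednesday Aug 25 2004.
Last Wednesday of September 2004: Sep 29 2004.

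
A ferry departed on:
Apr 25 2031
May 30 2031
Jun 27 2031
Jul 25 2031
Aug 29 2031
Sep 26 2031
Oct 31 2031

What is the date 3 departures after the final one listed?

Jan 30 2032

These are Fridays with 35, 28, 28, 35, 28, 35-day gaps.
Each is the final Friday of its month — May 30 2031 is past the 28th, so '4th Friday' doesn't fit.
November 2031 ends with Friday Nov 28 2031.
Last Friday of December 2031: Dec 26 2031.
Last Friday of January 2032: Jan 30 2032.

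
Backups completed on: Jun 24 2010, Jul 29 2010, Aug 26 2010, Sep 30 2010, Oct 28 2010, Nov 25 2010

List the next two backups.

Dec 30 2010, Jan 27 2011

All Thursdays; the gaps (35, 28, 35, 28, 28) vary with month length.
This is the last Thursday of each month.
Last Thursday of December 2010: Dec 30 2010.
Last Thursday of January 2011: Jan 27 2011.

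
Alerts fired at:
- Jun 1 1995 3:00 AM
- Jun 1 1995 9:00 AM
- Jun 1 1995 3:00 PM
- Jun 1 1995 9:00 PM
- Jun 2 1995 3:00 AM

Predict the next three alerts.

Spacing: 6, 6, 6, 6 h — constant 6 h.
Jun 2 1995 3:00 AM + 6 h = Jun 2 1995 9:00 AM.
Jun 2 1995 9:00 AM + 6 h = Jun 2 1995 3:00 PM.
Jun 2 1995 3:00 PM + 6 h = Jun 2 1995 9:00 PM.

Jun 2 1995 9:00 AM, Jun 2 1995 3:00 PM, Jun 2 1995 9:00 PM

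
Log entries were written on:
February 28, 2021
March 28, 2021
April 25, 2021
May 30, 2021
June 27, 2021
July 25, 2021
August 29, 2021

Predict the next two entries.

September 26, 2021; October 31, 2021

These are Sundays with 28, 28, 35, 28, 28, 35-day gaps.
Each is the final Sunday of its month — May 30, 2021 is past the 28th, so '4th Sunday' doesn't fit.
September 2021 ends with Sunday September 26, 2021.
Last Sunday of October 2021: October 31, 2021.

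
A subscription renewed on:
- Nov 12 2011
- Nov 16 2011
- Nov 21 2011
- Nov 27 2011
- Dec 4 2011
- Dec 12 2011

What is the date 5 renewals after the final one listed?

Feb 5 2012

The spacing grows by 1 each time: 4, 5, 6, 7, 8 days.
Next gap: 9 days. Dec 12 2011 + 9 days = Dec 21 2011.
Next gap: 10 days. Dec 21 2011 + 10 days = Dec 31 2011.
Next gap: 11 days. Dec 31 2011 + 11 days = Jan 11 2012.
Next gap: 12 days. Jan 11 2012 + 12 days = Jan 23 2012.
Next gap: 13 days. Jan 23 2012 + 13 days = Feb 5 2012.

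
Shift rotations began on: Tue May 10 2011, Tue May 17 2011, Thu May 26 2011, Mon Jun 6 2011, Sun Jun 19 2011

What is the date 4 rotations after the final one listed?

Intervals are 7, 9, 11, 13 days — an arithmetic progression with common difference 2.
Next gap: 15 days. Sun Jun 19 2011 + 15 days = Mon Jul 4 2011.
Next gap: 17 days. Mon Jul 4 2011 + 17 days = Thu Jul 21 2011.
Next gap: 19 days. Thu Jul 21 2011 + 19 days = Tue Aug 9 2011.
Next gap: 21 days. Tue Aug 9 2011 + 21 days = Tue Aug 30 2011.

Tue Aug 30 2011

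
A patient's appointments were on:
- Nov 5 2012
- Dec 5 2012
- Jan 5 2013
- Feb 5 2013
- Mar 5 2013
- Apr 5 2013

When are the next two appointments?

May 5 2013, Jun 5 2013

Each date is the 5th; the gaps (30, 31, 31, 28, 31) track the month lengths.
The rule is the 5th of each month.
Next: May 2013 → May 5 2013.
Next: June 2013 → Jun 5 2013.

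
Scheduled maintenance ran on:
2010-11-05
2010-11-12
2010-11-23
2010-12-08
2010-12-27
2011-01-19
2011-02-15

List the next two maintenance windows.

2011-03-18, 2011-04-22

Intervals are 7, 11, 15, 19, 23, 27 days — an arithmetic progression with common difference 4.
Next gap: 31 days. 2011-02-15 + 31 days = 2011-03-18.
Next gap: 35 days. 2011-03-18 + 35 days = 2011-04-22.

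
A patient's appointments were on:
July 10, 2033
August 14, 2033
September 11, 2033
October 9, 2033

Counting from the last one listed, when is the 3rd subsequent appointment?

January 8, 2034

All dates are Sundays, 35, 28, 28 days apart.
Specifically, the 2nd Sunday of each month.
November 2033 — 2nd Sunday is November 13, 2033.
December 2033 — 2nd Sunday is December 11, 2033.
2nd Sunday of January 2034: January 8, 2034.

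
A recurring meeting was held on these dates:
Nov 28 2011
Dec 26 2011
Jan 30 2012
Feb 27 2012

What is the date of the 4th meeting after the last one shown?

Jun 25 2012

Every date is a Monday; gaps 28, 35, 28 days.
Each is the last Monday of its month (at least one falls on the 29th or later, ruling out '4th Monday').
Last Monday of March 2012: Mar 26 2012.
April 2012 ends with Monday Apr 30 2012.
Last Monday of May 2012: May 28 2012.
June 2012 ends with Monday Jun 25 2012.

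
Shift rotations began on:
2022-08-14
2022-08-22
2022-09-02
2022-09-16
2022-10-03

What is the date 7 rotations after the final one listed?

2023-04-24

The spacing grows by 3 each time: 8, 11, 14, 17 days.
Next gap: 20 days. 2022-10-03 + 20 days = 2022-10-23.
Next gap: 23 days. 2022-10-23 + 23 days = 2022-11-15.
Next gap: 26 days. 2022-11-15 + 26 days = 2022-12-11.
Next gap: 29 days. 2022-12-11 + 29 days = 2023-01-09.
Next gap: 32 days. 2023-01-09 + 32 days = 2023-02-10.
Next gap: 35 days. 2023-02-10 + 35 days = 2023-03-17.
Next gap: 38 days. 2023-03-17 + 38 days = 2023-04-24.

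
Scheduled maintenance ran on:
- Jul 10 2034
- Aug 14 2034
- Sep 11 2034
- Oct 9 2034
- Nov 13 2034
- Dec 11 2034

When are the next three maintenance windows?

Jan 8 2035, Feb 12 2035, Mar 12 2035

Gaps: 35, 28, 28, 35, 28 days — a mix of 28 and 35. Every date is a Monday.
Each is the 2nd Monday of its month.
January 2035 — 2nd Monday is Jan 8 2035.
2nd Monday of February 2035: Feb 12 2035.
March 2035 — 2nd Monday is Mar 12 2035.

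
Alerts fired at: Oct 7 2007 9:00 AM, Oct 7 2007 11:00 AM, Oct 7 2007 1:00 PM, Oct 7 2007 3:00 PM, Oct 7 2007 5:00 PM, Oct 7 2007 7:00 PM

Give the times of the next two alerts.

Spacing: 2, 2, 2, 2, 2 h — constant 2 h.
Oct 7 2007 7:00 PM + 2 h = Oct 7 2007 9:00 PM.
Oct 7 2007 9:00 PM + 2 h = Oct 7 2007 11:00 PM.

Oct 7 2007 9:00 PM, Oct 7 2007 11:00 PM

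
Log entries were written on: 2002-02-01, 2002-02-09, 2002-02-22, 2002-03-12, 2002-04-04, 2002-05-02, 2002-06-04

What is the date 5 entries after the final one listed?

2003-01-30

Gaps: 8, 13, 18, 23, 28, 33 days — each gap is 5 larger than the previous one.
Next gap: 38 days. 2002-06-04 + 38 days = 2002-07-12.
Next gap: 43 days. 2002-07-12 + 43 days = 2002-08-24.
Next gap: 48 days. 2002-08-24 + 48 days = 2002-10-11.
Next gap: 53 days. 2002-10-11 + 53 days = 2002-12-03.
Next gap: 58 days. 2002-12-03 + 58 days = 2003-01-30.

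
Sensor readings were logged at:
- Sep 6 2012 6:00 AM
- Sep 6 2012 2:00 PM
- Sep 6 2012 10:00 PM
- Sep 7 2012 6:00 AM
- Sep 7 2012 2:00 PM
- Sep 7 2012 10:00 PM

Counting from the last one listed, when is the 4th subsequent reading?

Sep 9 2012 6:00 AM

The interval is a steady 8 hours (8, 8, 8, 8, 8).
Sep 7 2012 10:00 PM + 8 h = Sep 8 2012 6:00 AM.
Sep 8 2012 6:00 AM + 8 h = Sep 8 2012 2:00 PM.
Sep 8 2012 2:00 PM + 8 h = Sep 8 2012 10:00 PM.
Sep 8 2012 10:00 PM + 8 h = Sep 9 2012 6:00 AM.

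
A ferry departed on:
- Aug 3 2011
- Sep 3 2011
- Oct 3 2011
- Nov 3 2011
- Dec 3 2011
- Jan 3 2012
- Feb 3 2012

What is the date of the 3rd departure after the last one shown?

The day-of-month is always 3 (31, 30, 31, 30, 31, 31 days between events).
So this recurs on the 3rd of each month.
Next: March 2012 → Mar 3 2012.
April 2012: Apr 3 2012.
May 2012: May 3 2012.

May 3 2012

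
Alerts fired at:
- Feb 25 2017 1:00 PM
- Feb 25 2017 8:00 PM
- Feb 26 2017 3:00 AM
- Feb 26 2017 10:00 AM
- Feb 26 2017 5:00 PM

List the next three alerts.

Spacing: 7, 7, 7, 7 h — constant 7 h.
Feb 26 2017 5:00 PM + 7 h = Feb 27 2017 12:00 AM.
Feb 27 2017 12:00 AM + 7 h = Feb 27 2017 7:00 AM.
Feb 27 2017 7:00 AM + 7 h = Feb 27 2017 2:00 PM.

Feb 27 2017 12:00 AM, Feb 27 2017 7:00 AM, Feb 27 2017 2:00 PM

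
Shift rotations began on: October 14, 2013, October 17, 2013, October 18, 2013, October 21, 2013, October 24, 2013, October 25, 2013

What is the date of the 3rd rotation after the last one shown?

Gaps: 3, 1, 3, 3, 1 days — not constant, but cyclic with period 3.
The events fall on every Monday, Thursday and Friday.
Next Monday: October 28, 2013.
The following Thursday is October 31, 2013.
Next Friday: November 1, 2013.

November 1, 2013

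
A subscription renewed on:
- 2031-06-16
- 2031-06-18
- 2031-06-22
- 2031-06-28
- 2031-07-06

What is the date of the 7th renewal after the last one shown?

Gaps: 2, 4, 6, 8 days — each gap is 2 larger than the previous one.
Next gap: 10 days. 2031-07-06 + 10 days = 2031-07-16.
Next gap: 12 days. 2031-07-16 + 12 days = 2031-07-28.
Next gap: 14 days. 2031-07-28 + 14 days = 2031-08-11.
Next gap: 16 days. 2031-08-11 + 16 days = 2031-08-27.
Next gap: 18 days. 2031-08-27 + 18 days = 2031-09-14.
Next gap: 20 days. 2031-09-14 + 20 days = 2031-10-04.
Next gap: 22 days. 2031-10-04 + 22 days = 2031-10-26.

2031-10-26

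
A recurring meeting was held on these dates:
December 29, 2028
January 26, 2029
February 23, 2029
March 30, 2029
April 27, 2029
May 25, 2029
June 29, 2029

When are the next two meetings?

July 27, 2029; August 31, 2029

Every date is a Friday; gaps 28, 28, 35, 28, 28, 35 days.
Each is the last Friday of its month (at least one falls on the 29th or later, ruling out '4th Friday').
July 2029 ends with Friday July 27, 2029.
August 2029 ends with Friday August 31, 2029.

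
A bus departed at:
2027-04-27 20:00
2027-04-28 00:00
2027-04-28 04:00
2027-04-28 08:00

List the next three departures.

The interval is a steady 4 hours (4, 4, 4).
2027-04-28 08:00 + 4 h = 2027-04-28 12:00.
2027-04-28 12:00 + 4 h = 2027-04-28 16:00.
2027-04-28 16:00 + 4 h = 2027-04-28 20:00.

2027-04-28 12:00, 2027-04-28 16:00, 2027-04-28 20:00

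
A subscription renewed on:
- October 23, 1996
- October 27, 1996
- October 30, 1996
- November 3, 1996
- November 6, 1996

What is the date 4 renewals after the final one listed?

Gaps: 4, 3, 4, 3 days — not constant, but cyclic with period 2.
The events fall on every Wednesday and Sunday.
Next Sunday: November 10, 1996.
Next Wednesday: November 13, 1996.
Next Sunday: November 17, 1996.
The following Wednesday is November 20, 1996.

November 20, 1996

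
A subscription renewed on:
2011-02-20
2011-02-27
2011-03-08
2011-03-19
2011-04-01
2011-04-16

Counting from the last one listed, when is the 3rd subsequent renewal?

2011-06-12

Intervals are 7, 9, 11, 13, 15 days — an arithmetic progression with common difference 2.
Next gap: 17 days. 2011-04-16 + 17 days = 2011-05-03.
Next gap: 19 days. 2011-05-03 + 19 days = 2011-05-22.
Next gap: 21 days. 2011-05-22 + 21 days = 2011-06-12.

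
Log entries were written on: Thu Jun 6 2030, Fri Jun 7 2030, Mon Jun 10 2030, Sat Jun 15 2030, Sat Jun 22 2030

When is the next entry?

Mon Jul 1 2030

Gaps: 1, 3, 5, 7 days — each gap is 2 larger than the previous one.
Next gap: 9 days. Sat Jun 22 2030 + 9 days = Mon Jul 1 2030.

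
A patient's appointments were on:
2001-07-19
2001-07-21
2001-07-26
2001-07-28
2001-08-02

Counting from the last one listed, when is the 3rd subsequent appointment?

Gaps: 2, 5, 2, 5 days — not constant, but cyclic with period 2.
The events fall on every Thursday and Saturday.
The following Saturday is 2001-08-04.
Next Thursday: 2001-08-09.
The following Saturday is 2001-08-11.

2001-08-11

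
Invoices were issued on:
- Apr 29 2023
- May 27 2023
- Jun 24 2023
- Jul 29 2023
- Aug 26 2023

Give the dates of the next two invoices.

These are Saturdays with 28, 28, 35, 28-day gaps.
Each is the final Saturday of its month — Apr 29 2023 is past the 28th, so '4th Saturday' doesn't fit.
September 2023 ends with Saturday Sep 30 2023.
October 2023 ends with Saturday Oct 28 2023.

Sep 30 2023, Oct 28 2023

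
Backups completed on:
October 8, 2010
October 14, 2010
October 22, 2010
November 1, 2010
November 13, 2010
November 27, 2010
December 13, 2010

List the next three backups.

Intervals are 6, 8, 10, 12, 14, 16 days — an arithmetic progression with common difference 2.
Next gap: 18 days. December 13, 2010 + 18 days = December 31, 2010.
Next gap: 20 days. December 31, 2010 + 20 days = January 20, 2011.
Next gap: 22 days. January 20, 2011 + 22 days = February 11, 2011.

December 31, 2010; January 20, 2011; February 11, 2011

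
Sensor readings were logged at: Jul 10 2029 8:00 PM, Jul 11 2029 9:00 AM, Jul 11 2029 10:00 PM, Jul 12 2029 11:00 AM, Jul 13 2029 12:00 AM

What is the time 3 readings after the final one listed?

Gaps: 13, 13, 13, 13 hours — each event is 13 hours after the previous one.
Jul 13 2029 12:00 AM + 13 h = Jul 13 2029 1:00 PM.
Jul 13 2029 1:00 PM + 13 h = Jul 14 2029 2:00 AM.
Jul 14 2029 2:00 AM + 13 h = Jul 14 2029 3:00 PM.

Jul 14 2029 3:00 PM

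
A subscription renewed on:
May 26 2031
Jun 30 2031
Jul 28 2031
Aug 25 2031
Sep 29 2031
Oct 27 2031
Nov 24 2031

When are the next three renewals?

These are Mondays with 35, 28, 28, 35, 28, 28-day gaps.
Each is the final Monday of its month — Jun 30 2031 is past the 28th, so '4th Monday' doesn't fit.
December 2031 ends with Monday Dec 29 2031.
January 2032 ends with Monday Jan 26 2032.
Last Monday of February 2032: Feb 23 2032.

Dec 29 2031, Jan 26 2032, Feb 23 2032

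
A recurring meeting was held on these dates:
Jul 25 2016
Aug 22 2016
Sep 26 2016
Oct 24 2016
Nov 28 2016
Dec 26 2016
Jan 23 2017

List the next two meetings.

Feb 27 2017, Mar 27 2017

All dates are Mondays, 28, 35, 28, 35, 28, 28 days apart.
Specifically, the 4th Monday of each month.
February 2017 — 4th Monday is Feb 27 2017.
March 2017 — 4th Monday is Mar 27 2017.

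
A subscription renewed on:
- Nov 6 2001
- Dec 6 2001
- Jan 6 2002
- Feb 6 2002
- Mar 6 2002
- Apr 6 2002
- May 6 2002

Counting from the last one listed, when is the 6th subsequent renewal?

Nov 6 2002

The day-of-month is always 6 (30, 31, 31, 28, 31, 30 days between events).
So this recurs on the 6th of each month.
June 2002: Jun 6 2002.
Next: July 2002 → Jul 6 2002.
August 2002: Aug 6 2002.
September 2002: Sep 6 2002.
October 2002: Oct 6 2002.
Next: November 2002 → Nov 6 2002.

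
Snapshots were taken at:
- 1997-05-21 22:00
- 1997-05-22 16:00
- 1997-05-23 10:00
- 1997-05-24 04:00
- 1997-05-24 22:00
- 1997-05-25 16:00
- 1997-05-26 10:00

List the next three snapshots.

1997-05-27 04:00, 1997-05-27 22:00, 1997-05-28 16:00

The interval is a steady 18 hours (18, 18, 18, 18, 18, 18).
1997-05-26 10:00 + 18 h = 1997-05-27 04:00.
1997-05-27 04:00 + 18 h = 1997-05-27 22:00.
1997-05-27 22:00 + 18 h = 1997-05-28 16:00.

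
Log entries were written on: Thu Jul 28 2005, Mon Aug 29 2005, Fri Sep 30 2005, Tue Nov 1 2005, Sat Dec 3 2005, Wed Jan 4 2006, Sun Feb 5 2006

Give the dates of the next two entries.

Thu Mar 9 2006, Mon Apr 10 2006

The spacing is 32, 32, 32, 32, 32, 32 days — always 32 days.
Sun Feb 5 2006 + 32 days = Thu Mar 9 2006.
Thu Mar 9 2006 + 32 days = Mon Apr 10 2006.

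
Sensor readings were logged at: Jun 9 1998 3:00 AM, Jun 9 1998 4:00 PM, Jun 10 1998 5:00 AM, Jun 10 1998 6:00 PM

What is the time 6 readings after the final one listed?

The interval is a steady 13 hours (13, 13, 13).
Jun 10 1998 6:00 PM + 13 h = Jun 11 1998 7:00 AM.
Jun 11 1998 7:00 AM + 13 h = Jun 11 1998 8:00 PM.
Jun 11 1998 8:00 PM + 13 h = Jun 12 1998 9:00 AM.
Jun 12 1998 9:00 AM + 13 h = Jun 12 1998 10:00 PM.
Jun 12 1998 10:00 PM + 13 h = Jun 13 1998 11:00 AM.
Jun 13 1998 11:00 AM + 13 h = Jun 14 1998 12:00 AM.

Jun 14 1998 12:00 AM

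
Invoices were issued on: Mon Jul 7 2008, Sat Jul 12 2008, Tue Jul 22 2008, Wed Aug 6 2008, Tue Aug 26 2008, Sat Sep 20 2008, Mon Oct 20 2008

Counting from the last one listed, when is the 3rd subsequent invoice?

Intervals are 5, 10, 15, 20, 25, 30 days — an arithmetic progression with common difference 5.
Next gap: 35 days. Mon Oct 20 2008 + 35 days = Mon Nov 24 2008.
Next gap: 40 days. Mon Nov 24 2008 + 40 days = Sat Jan 3 2009.
Next gap: 45 days. Sat Jan 3 2009 + 45 days = Tue Feb 17 2009.

Tue Feb 17 2009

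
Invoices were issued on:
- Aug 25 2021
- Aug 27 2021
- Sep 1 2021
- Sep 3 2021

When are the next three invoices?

Sep 8 2021, Sep 10 2021, Sep 15 2021

Gaps: 2, 5, 2 days — not constant, but cyclic with period 2.
The events fall on every Wednesday and Friday.
The following Wednesday is Sep 8 2021.
Next Friday: Sep 10 2021.
Next Wednesday: Sep 15 2021.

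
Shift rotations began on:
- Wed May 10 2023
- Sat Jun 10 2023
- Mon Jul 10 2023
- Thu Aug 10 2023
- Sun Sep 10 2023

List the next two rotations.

Tue Oct 10 2023, Fri Nov 10 2023

Each date is the 10th; the gaps (31, 30, 31, 31) track the month lengths.
The rule is the 10th of each month.
October 2023: Tue Oct 10 2023.
November 2023: Fri Nov 10 2023.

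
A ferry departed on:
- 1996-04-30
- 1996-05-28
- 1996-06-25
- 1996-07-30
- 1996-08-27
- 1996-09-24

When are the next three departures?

Every date is a Tuesday; gaps 28, 28, 35, 28, 28 days.
Each is the last Tuesday of its month (at least one falls on the 29th or later, ruling out '4th Tuesday').
Last Tuesday of October 1996: 1996-10-29.
Last Tuesday of November 1996: 1996-11-26.
December 1996 ends with Tuesday 1996-12-31.

1996-10-29, 1996-11-26, 1996-12-31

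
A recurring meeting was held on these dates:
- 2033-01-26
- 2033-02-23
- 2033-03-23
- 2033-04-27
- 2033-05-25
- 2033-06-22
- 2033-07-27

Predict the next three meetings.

These are Wednesdays at 28- or 35-day spacing (28, 28, 35, 28, 28, 35).
The pattern: 4th Wednesday of the month.
4th Wednesday of August 2033: 2033-08-24.
September 2033 — 4th Wednesday is 2033-09-28.
4th Wednesday of October 2033: 2033-10-26.

2033-08-24, 2033-09-28, 2033-10-26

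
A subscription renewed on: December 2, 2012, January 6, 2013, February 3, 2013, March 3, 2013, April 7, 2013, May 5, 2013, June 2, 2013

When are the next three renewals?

July 7, 2013; August 4, 2013; September 1, 2013

Gaps: 35, 28, 28, 35, 28, 28 days — a mix of 28 and 35. Every date is a Sunday.
Each is the 1st Sunday of its month.
July 2013 — 1st Sunday is July 7, 2013.
August 2013 — 1st Sunday is August 4, 2013.
1st Sunday of September 2013: September 1, 2013.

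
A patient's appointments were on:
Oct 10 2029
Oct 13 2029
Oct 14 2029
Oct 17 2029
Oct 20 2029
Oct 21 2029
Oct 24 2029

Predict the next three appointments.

Gaps: 3, 1, 3, 3, 1, 3 days — not constant, but cyclic with period 3.
The events fall on every Wednesday, Saturday and Sunday.
Next Saturday: Oct 27 2029.
The following Sunday is Oct 28 2029.
Next Wednesday: Oct 31 2029.

Oct 27 2029, Oct 28 2029, Oct 31 2029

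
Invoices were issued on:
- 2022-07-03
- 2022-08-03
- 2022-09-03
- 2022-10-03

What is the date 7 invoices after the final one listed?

2023-05-03

The day-of-month is always 3 (31, 31, 30 days between events).
So this recurs on the 3rd of each month.
November 2022: 2022-11-03.
December 2022: 2022-12-03.
January 2023: 2023-01-03.
Next: February 2023 → 2023-02-03.
March 2023: 2023-03-03.
April 2023: 2023-04-03.
May 2023: 2023-05-03.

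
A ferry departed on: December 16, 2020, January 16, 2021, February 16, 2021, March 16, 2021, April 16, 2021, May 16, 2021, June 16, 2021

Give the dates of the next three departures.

Gaps: 31, 31, 28, 31, 30, 31 days — not constant. Every event is on the 16th of the month.
Pattern: the 16th of each month.
Next: July 2021 → July 16, 2021.
Next: August 2021 → August 16, 2021.
September 2021: September 16, 2021.

July 16, 2021; August 16, 2021; September 16, 2021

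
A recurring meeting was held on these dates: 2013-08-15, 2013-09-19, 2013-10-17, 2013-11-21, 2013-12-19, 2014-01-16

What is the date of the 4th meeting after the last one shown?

Gaps: 35, 28, 35, 28, 28 days — a mix of 28 and 35. Every date is a Thursday.
Each is the 3rd Thursday of its month.
3rd Thursday of February 2014: 2014-02-20.
3rd Thursday of March 2014: 2014-03-20.
3rd Thursday of April 2014: 2014-04-17.
May 2014 — 3rd Thursday is 2014-05-15.

2014-05-15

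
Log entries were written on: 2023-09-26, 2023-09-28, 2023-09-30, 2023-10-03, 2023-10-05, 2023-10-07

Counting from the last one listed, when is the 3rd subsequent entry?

Every event lands on a Tuesday or Thursday or Saturday (gaps cycle 2, 2, 3, 2, 2).
So the schedule is: every Tuesday, Thursday and Saturday.
Next Tuesday: 2023-10-10.
The following Thursday is 2023-10-12.
Next Saturday: 2023-10-14.

2023-10-14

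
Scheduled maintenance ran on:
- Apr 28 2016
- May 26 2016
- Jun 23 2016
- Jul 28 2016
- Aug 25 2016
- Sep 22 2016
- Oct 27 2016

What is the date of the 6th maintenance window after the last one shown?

These are Thursdays at 28- or 35-day spacing (28, 28, 35, 28, 28, 35).
The pattern: 4th Thursday of the month.
4th Thursday of November 2016: Nov 24 2016.
4th Thursday of December 2016: Dec 22 2016.
January 2017 — 4th Thursday is Jan 26 2017.
4th Thursday of February 2017: Feb 23 2017.
4th Thursday of March 2017: Mar 23 2017.
April 2017 — 4th Thursday is Apr 27 2017.

Apr 27 2017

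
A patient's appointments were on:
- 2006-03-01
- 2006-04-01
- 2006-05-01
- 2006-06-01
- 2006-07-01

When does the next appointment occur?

2006-08-01

Each date is the 1st; the gaps (31, 30, 31, 30) track the month lengths.
The rule is the 1st of each month.
Next: August 2006 → 2006-08-01.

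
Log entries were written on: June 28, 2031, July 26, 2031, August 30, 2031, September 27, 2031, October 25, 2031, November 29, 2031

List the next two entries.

These are Saturdays with 28, 35, 28, 28, 35-day gaps.
Each is the final Saturday of its month — August 30, 2031 is past the 28th, so '4th Saturday' doesn't fit.
Last Saturday of December 2031: December 27, 2031.
January 2032 ends with Saturday January 31, 2032.

December 27, 2031; January 31, 2032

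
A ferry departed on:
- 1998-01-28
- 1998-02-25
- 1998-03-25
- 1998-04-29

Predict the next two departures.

These are Wednesdays with 28, 28, 35-day gaps.
Each is the final Wednesday of its month — 1998-04-29 is past the 28th, so '4th Wednesday' doesn't fit.
Last Wednesday of May 1998: 1998-05-27.
June 1998 ends with Wednesday 1998-06-24.

1998-05-27, 1998-06-24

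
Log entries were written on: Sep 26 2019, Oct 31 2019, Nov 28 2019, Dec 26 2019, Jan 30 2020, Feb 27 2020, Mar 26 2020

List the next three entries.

All Thursdays; the gaps (35, 28, 28, 35, 28, 28) vary with month length.
This is the last Thursday of each month.
April 2020 ends with Thursday Apr 30 2020.
May 2020 ends with Thursday May 28 2020.
Last Thursday of June 2020: Jun 25 2020.

Apr 30 2020, May 28 2020, Jun 25 2020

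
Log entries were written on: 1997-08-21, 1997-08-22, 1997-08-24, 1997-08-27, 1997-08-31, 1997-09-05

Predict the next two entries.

1997-09-11, 1997-09-18

The spacing grows by 1 each time: 1, 2, 3, 4, 5 days.
Next gap: 6 days. 1997-09-05 + 6 days = 1997-09-11.
Next gap: 7 days. 1997-09-11 + 7 days = 1997-09-18.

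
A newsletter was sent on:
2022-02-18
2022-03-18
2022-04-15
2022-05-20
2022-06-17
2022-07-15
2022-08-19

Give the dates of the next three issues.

These are Fridays at 28- or 35-day spacing (28, 28, 35, 28, 28, 35).
The pattern: 3rd Friday of the month.
September 2022 — 3rd Friday is 2022-09-16.
October 2022 — 3rd Friday is 2022-10-21.
November 2022 — 3rd Friday is 2022-11-18.

2022-09-16, 2022-10-21, 2022-11-18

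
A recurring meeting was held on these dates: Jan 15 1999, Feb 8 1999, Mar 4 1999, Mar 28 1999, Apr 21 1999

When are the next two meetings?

May 15 1999, Jun 8 1999

Gaps between consecutive events: 24, 24, 24, 24 days — a constant 24-day interval.
Apr 21 1999 + 24 days = May 15 1999.
May 15 1999 + 24 days = Jun 8 1999.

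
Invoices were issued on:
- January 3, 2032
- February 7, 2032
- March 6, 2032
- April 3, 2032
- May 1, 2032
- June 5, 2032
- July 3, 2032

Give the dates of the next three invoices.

All dates are Saturdays, 35, 28, 28, 28, 35, 28 days apart.
Specifically, the 1st Saturday of each month.
August 2032 — 1st Saturday is August 7, 2032.
September 2032 — 1st Saturday is September 4, 2032.
October 2032 — 1st Saturday is October 2, 2032.

August 7, 2032; September 4, 2032; October 2, 2032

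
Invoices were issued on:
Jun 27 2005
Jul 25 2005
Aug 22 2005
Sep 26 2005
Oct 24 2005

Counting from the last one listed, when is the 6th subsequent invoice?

All dates are Mondays, 28, 28, 35, 28 days apart.
Specifically, the 4th Monday of each month.
4th Monday of November 2005: Nov 28 2005.
December 2005 — 4th Monday is Dec 26 2005.
January 2006 — 4th Monday is Jan 23 2006.
4th Monday of February 2006: Feb 27 2006.
March 2006 — 4th Monday is Mar 27 2006.
4th Monday of April 2006: Apr 24 2006.

Apr 24 2006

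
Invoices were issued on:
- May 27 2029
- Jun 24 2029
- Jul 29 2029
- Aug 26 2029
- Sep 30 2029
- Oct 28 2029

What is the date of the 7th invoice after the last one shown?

May 26 2030

Every date is a Sunday; gaps 28, 35, 28, 35, 28 days.
Each is the last Sunday of its month (at least one falls on the 29th or later, ruling out '4th Sunday').
Last Sunday of November 2029: Nov 25 2029.
December 2029 ends with Sunday Dec 30 2029.
Last Sunday of January 2030: Jan 27 2030.
Last Sunday of February 2030: Feb 24 2030.
Last Sunday of March 2030: Mar 31 2030.
April 2030 ends with Sunday Apr 28 2030.
Last Sunday of May 2030: May 26 2030.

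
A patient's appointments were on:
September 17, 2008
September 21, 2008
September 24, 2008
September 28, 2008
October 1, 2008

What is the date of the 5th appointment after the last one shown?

The gap pattern 4, 3, 4, 3 repeats every 2 events.
These are the Wednesdays and Sundays of each week.
The following Sunday is October 5, 2008.
Next Wednesday: October 8, 2008.
Next Sunday: October 12, 2008.
Next Wednesday: October 15, 2008.
Next Sunday: October 19, 2008.

October 19, 2008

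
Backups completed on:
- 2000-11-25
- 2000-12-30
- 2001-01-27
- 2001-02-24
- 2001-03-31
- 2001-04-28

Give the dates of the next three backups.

2001-05-26, 2001-06-30, 2001-07-28

All Saturdays; the gaps (35, 28, 28, 35, 28) vary with month length.
This is the last Saturday of each month.
Last Saturday of May 2001: 2001-05-26.
Last Saturday of June 2001: 2001-06-30.
July 2001 ends with Saturday 2001-07-28.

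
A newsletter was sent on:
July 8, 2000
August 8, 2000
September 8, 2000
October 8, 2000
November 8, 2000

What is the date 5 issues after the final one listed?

April 8, 2001

Each date is the 8th; the gaps (31, 31, 30, 31) track the month lengths.
The rule is the 8th of each month.
December 2000: December 8, 2000.
January 2001: January 8, 2001.
Next: February 2001 → February 8, 2001.
Next: March 2001 → March 8, 2001.
Next: April 2001 → April 8, 2001.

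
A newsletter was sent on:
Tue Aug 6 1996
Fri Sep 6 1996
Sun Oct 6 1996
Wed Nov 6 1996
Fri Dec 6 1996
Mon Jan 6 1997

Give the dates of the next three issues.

Gaps: 31, 30, 31, 30, 31 days — not constant. Every event is on the 6th of the month.
Pattern: the 6th of each month.
February 1997: Thu Feb 6 1997.
Next: March 1997 → Thu Mar 6 1997.
April 1997: Sun Apr 6 1997.

Thu Feb 6 1997, Thu Mar 6 1997, Sun Apr 6 1997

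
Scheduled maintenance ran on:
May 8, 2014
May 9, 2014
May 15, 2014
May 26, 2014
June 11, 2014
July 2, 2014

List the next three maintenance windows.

July 28, 2014; August 28, 2014; October 3, 2014

Gaps: 1, 6, 11, 16, 21 days — each gap is 5 larger than the previous one.
Next gap: 26 days. July 2, 2014 + 26 days = July 28, 2014.
Next gap: 31 days. July 28, 2014 + 31 days = August 28, 2014.
Next gap: 36 days. August 28, 2014 + 36 days = October 3, 2014.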